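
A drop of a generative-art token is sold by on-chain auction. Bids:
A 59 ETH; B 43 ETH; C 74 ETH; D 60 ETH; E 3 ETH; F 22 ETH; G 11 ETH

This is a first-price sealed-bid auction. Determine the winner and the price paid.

Sorting bids: 74 (C) > 60 (D) > 59 (A) > 43 (B) > 22 (F) > 11 (G) > …
First-price: C pays what they bid, 74 ETH.

C pays 74 ETH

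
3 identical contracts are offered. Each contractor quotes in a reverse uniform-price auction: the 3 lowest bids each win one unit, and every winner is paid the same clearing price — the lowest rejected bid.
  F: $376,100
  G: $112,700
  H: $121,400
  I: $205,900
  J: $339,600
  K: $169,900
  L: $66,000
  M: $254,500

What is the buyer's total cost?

Ordering the bids: 66,000 (L), 112,700 (G), 121,400 (H), 169,900 (K), 205,900 (I), …
The 3 lowest are L, G, H.
Lowest unsuccessful bid: $169,900 → clearing price.
Total cost = 3 × $169,900 = $509,700.

Total cost: $509,700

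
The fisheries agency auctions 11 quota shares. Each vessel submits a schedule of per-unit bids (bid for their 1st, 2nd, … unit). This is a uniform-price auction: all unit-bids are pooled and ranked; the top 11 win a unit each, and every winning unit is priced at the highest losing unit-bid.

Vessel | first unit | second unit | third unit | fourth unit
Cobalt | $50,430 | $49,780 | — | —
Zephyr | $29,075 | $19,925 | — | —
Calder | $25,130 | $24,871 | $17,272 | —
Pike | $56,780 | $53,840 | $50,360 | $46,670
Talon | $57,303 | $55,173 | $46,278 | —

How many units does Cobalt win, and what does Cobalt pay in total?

All unit-bids, highest first — top 11: 57,303 (Talon-1), 56,780 (Pike-1), 55,173 (Talon-2), 53,840 (Pike-2), 50,430 (Cobalt-1), 50,360 (Pike-3), 49,780 (Cobalt-2), 46,670 (Pike-4), 46,278 (Talon-3), 29,075 (Zephyr-1), 25,130 (Calder-1)
First bid not allocated: $24,871.
Cobalt wins 2 unit(s) at $24,871 each.

Cobalt: 2 units, pays $49,742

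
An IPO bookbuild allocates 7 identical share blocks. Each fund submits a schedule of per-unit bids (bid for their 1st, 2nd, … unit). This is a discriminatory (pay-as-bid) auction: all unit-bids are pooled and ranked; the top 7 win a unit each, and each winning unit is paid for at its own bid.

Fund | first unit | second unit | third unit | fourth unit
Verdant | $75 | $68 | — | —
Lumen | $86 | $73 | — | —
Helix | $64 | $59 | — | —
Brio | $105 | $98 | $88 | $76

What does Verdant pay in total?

Merging the schedules and taking the best 7: 105 (Brio-1), 98 (Brio-2), 88 (Brio-3), 86 (Lumen-1), 76 (Brio-4), 75 (Verdant-1), 73 (Lumen-2)
Next rejected bid: $68 (not a price — pay-as-bid).
Verdant's winning unit-bids: 75 = $75.

Verdant pays $75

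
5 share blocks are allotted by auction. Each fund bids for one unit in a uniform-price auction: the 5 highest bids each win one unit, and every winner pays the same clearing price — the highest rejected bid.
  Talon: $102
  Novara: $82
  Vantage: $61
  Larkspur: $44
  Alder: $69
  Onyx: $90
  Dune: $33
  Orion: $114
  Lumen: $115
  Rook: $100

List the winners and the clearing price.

Sorting: 115 (Lumen), 114 (Orion), 102 (Talon), 100 (Rook), 90 (Onyx), 82 (Novara), 69 (Alder), …
The 5 highest are Lumen, Orion, Talon, Rook, Onyx.
Clearing price = highest rejected bid = $82.

Lumen, Orion, Talon, Rook, Onyx; each pays $82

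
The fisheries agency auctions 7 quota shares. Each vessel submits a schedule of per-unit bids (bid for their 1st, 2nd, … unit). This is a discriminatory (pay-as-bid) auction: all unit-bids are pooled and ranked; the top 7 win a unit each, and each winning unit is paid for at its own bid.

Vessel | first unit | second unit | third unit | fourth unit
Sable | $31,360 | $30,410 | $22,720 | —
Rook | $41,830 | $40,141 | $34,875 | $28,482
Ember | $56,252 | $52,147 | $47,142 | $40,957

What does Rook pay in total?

Rook pays $116,846

Pooled unit-bids ranked (top 7): 56,252 (Ember-1), 52,147 (Ember-2), 47,142 (Ember-3), 41,830 (Rook-1), 40,957 (Ember-4), 40,141 (Rook-2), 34,875 (Rook-3)
Next rejected bid: $31,360 (not a price — pay-as-bid).
Rook's winning unit-bids: 41,830 + 40,141 + 34,875 = $116,846.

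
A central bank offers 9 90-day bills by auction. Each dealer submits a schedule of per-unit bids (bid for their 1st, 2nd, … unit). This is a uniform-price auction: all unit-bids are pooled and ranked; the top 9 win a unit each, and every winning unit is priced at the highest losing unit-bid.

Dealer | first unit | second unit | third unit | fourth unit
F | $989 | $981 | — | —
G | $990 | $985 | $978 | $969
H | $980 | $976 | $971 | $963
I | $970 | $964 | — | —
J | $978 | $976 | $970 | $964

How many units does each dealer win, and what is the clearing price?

F 2, G 3, H 2, J 2; clearing price $971

All unit-bids, highest first — top 9: 990 (G-1), 989 (F-1), 985 (G-2), 981 (F-2), 980 (H-1), 978 (G-3), 978 (J-1), 976 (H-2), 976 (J-2)
The (k+1)-th unit-bid is $971.
Allocation: F 2, G 3, H 2, J 2.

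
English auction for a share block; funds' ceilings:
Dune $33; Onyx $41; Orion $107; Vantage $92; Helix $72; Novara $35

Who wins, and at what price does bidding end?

Orion wins at $92

Limits ranked: 107 (Orion) > 92 (Vantage) > 72 (Helix) > 41 (Onyx) > 35 (Novara) > 33 (Dune)
Once the price passes $92, only Orion is left; the hammer falls at Vantage's limit of $92.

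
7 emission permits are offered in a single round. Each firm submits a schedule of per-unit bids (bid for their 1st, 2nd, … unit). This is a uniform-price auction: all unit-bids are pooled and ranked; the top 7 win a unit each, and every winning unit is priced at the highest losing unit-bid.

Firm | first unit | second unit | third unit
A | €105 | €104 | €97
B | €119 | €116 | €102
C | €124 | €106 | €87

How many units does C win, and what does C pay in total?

C: 2 units, pays €194

All unit-bids, highest first — top 7: 124 (C-1), 119 (B-1), 116 (B-2), 106 (C-2), 105 (A-1), 104 (A-2), 102 (B-3)
First bid not allocated: €97.
C wins 2 unit(s) at €97 each.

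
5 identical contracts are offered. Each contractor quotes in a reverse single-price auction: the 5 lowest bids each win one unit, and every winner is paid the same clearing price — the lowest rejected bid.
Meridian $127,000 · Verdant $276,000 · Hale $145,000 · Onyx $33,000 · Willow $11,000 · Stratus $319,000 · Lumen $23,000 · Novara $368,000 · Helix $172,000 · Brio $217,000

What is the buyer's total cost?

Sorting: 11,000 (Willow), 23,000 (Lumen), 33,000 (Onyx), 127,000 (Meridian), 145,000 (Hale), 172,000 (Helix), 217,000 (Brio), …
Winners (5 units): Willow, Lumen, Onyx, Meridian, Hale.
Lowest unsuccessful bid: $172,000 → clearing price.
Total cost = 5 × $172,000 = $860,000.

Total cost: $860,000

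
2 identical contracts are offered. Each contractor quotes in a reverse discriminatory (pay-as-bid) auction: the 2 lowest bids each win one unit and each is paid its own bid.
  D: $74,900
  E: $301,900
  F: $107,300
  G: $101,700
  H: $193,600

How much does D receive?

D is paid $74,900

Ordering the bids: 74,900 (D), 101,700 (G), 107,300 (F), 193,600 (H), …
Winners (2 units): D, G.
D wins → own bid $74,900.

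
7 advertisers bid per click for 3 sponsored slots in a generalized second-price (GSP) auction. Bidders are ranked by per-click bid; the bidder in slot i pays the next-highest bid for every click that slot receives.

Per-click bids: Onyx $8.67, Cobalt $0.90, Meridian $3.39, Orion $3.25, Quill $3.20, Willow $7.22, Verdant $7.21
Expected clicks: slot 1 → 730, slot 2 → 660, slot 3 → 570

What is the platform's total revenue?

Ranked by bid: $8.67 (Onyx) > $7.22 (Willow) > $7.21 (Verdant) > $3.39 (Meridian) > …
Slot 1: Onyx pays $7.22 × 730 = $5270.60
Slot 2: Willow pays $7.21 × 660 = $4758.60
Slot 3: Verdant pays $3.39 × 570 = $1932.30
Total = $11961.50

Total revenue: $11961.50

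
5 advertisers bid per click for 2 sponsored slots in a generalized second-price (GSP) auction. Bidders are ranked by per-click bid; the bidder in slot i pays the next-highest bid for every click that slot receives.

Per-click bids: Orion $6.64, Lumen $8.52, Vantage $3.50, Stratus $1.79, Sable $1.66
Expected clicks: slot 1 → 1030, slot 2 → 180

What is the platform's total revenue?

Sorting advertisers: $8.52 (Lumen) > $6.64 (Orion) > $3.50 (Vantage) > …
Slot 1: Lumen pays $6.64 × 1030 = $6839.20
Slot 2: Orion pays $3.50 × 180 = $630.00
Total = $7469.20

Total revenue: $7469.20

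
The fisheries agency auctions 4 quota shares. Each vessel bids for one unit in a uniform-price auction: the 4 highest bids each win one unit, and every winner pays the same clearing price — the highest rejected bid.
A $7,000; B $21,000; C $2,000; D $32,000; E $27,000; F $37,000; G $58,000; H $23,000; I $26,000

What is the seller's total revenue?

Sorting: 58,000 (G), 37,000 (F), 32,000 (D), 27,000 (E), 26,000 (I), 23,000 (H), …
Winners (4 units): G, F, D, E.
Clearing price = highest rejected bid = $26,000.
Total revenue = 4 × $26,000 = $104,000.

Total revenue: $104,000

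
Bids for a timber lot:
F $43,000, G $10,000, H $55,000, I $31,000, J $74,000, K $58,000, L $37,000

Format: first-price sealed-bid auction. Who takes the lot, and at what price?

J pays $74,000

Bids ranked: 74,000 (J) > 58,000 (K) > 55,000 (H) > 43,000 (F) > 37,000 (L) > 31,000 (I) > …
First-price: J pays what they bid, $74,000.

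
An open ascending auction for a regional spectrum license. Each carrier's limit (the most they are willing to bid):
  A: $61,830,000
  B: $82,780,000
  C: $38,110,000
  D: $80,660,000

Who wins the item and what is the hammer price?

B wins at $80,660,000

Rule: the price rises until one bidder remains; the winner pays the price at which the last rival dropped out.
Limits in order: 82,780,000 (B) > 80,660,000 (D) > 61,830,000 (A) > 38,110,000 (C)
Once the price passes $80,660,000, only B is left; the hammer falls at D's limit of $80,660,000.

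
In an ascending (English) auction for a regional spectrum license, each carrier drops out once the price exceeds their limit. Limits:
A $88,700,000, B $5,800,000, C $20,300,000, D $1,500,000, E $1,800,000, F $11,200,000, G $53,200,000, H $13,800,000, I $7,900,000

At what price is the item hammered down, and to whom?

A wins at $53,200,000

Sorting limits: 88,700,000 (A) > 53,200,000 (G) > 20,300,000 (C) > 13,800,000 (H) > 11,200,000 (F) > 7,900,000 (I) > …
Once the price passes $53,200,000, only A is left; the hammer falls at G's limit of $53,200,000.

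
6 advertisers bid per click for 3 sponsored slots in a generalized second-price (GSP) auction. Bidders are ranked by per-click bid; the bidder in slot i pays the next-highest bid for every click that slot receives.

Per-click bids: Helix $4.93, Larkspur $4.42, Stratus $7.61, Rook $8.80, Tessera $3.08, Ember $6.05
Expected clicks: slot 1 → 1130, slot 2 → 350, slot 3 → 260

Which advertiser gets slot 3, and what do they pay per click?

Ember; $4.93 per click

Ranked by bid: $8.80 (Rook) > $7.61 (Stratus) > $6.05 (Ember) > $4.93 (Helix) > …
Slot 3 goes to the third-ranked bidder, Ember, who pays the next bid down: $4.93/click.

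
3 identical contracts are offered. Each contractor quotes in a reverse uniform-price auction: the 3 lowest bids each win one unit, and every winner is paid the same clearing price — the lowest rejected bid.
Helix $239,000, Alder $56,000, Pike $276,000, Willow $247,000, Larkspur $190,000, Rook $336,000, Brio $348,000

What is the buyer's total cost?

Total cost: $741,000

Bids ranked low→high: 56,000 (Alder), 190,000 (Larkspur), 239,000 (Helix), 247,000 (Willow), 276,000 (Pike), …
The 3 lowest are Alder, Larkspur, Helix.
First losing bid is Willow's $247,000, which sets the uniform price.
Total cost = 3 × $247,000 = $741,000.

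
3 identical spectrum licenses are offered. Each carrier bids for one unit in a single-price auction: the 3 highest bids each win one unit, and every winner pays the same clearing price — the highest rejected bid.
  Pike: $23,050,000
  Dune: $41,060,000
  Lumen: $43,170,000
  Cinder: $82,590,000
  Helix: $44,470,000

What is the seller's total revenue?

Ordering the bids: 82,590,000 (Cinder), 44,470,000 (Helix), 43,170,000 (Lumen), 41,060,000 (Dune), 23,050,000 (Pike)
Top 3: Cinder, Helix, Lumen.
Clearing price = highest rejected bid = $41,060,000.
Total revenue = 3 × $41,060,000 = $123,180,000.

Total revenue: $123,180,000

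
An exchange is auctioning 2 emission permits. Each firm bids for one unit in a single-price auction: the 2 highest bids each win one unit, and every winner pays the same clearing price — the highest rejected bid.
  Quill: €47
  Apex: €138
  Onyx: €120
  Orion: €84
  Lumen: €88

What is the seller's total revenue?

Total revenue: €176

Sorting: 138 (Apex), 120 (Onyx), 88 (Lumen), 84 (Orion), …
Top 2: Apex, Onyx.
Highest unsuccessful bid: €88 → clearing price.
Total revenue = 2 × €88 = €176.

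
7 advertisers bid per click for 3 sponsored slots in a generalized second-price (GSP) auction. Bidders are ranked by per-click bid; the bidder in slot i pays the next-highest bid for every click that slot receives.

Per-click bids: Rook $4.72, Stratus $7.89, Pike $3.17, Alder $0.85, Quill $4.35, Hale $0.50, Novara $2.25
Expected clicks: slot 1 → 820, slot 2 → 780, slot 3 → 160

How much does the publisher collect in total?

Per-click bids in order: $7.89 (Stratus) > $4.72 (Rook) > $4.35 (Quill) > $3.17 (Pike) > …
Slot 1: Stratus pays $4.72 × 820 = $3870.40
Slot 2: Rook pays $4.35 × 780 = $3393.00
Slot 3: Quill pays $3.17 × 160 = $507.20
Total = $7770.60

Total revenue: $7770.60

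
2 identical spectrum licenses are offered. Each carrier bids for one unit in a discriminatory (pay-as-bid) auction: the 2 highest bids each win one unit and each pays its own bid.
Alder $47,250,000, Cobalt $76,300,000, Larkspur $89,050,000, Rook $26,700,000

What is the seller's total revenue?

Total revenue: $165,350,000

Sorting: 89,050,000 (Larkspur), 76,300,000 (Cobalt), 47,250,000 (Alder), 26,700,000 (Rook)
The 2 highest are Larkspur, Cobalt.
Total revenue = 89,050,000 + 76,300,000 = $165,350,000.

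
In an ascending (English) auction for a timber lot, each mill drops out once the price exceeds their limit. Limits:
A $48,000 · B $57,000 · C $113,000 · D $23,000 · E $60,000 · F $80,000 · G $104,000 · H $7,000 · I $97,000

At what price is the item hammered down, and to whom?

Open ascending-bid auction: the price rises until one bidder remains; the winner pays the price at which the last rival dropped out.
Sorting limits: 113,000 (C) > 104,000 (G) > 97,000 (I) > 80,000 (F) > 60,000 (E) > 57,000 (B) > …
G is the last rival to drop out, at $104,000; C remains and wins at that price.

C wins at $104,000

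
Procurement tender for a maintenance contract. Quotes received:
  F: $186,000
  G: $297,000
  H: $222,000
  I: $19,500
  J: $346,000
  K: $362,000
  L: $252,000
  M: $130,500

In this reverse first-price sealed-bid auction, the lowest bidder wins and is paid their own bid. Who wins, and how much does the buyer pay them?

Reverse first-price sealed-bid auction: the lowest bidder wins and is paid their own bid.
Sorting bids: 19,500 (I) < 130,500 (M) < 186,000 (F) < 222,000 (H) < 252,000 (L) < 297,000 (G) < …
I is lowest → is paid own bid, $19,500.

I is paid $19,500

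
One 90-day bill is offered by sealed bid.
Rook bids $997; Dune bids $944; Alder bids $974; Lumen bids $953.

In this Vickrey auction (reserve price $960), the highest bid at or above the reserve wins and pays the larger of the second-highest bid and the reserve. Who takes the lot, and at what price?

Rook pays $974

Rule: the highest bid at or above the reserve wins and pays the larger of the second-highest bid and the reserve.
Sorting bids: 997 (Rook) > 974 (Alder) > 953 (Lumen) > 944 (Dune)
Rook has the top bid at or above the reserve ($997).
Second-highest bid $974 exceeds the reserve $960 → payment $974.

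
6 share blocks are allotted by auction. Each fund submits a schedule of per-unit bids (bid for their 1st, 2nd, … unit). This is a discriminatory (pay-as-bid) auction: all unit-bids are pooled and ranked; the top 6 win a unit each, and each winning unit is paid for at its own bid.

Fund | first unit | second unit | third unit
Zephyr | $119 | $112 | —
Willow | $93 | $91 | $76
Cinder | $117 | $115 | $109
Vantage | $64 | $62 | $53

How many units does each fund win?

Cinder 3, Willow 1, Zephyr 2

All unit-bids, highest first — top 6: 119 (Zephyr-1), 117 (Cinder-1), 115 (Cinder-2), 112 (Zephyr-2), 109 (Cinder-3), 93 (Willow-1)
Next rejected bid: $91 (not a price — pay-as-bid).
Allocation: Cinder 3, Willow 1, Zephyr 2.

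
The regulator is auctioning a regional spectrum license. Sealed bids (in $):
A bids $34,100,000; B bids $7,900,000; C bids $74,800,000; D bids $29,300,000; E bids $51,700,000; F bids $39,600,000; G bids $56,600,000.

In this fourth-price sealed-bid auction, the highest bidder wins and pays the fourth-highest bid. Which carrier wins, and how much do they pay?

C pays $39,600,000

Bids ranked: 74,800,000 (C) > 56,600,000 (G) > 51,700,000 (E) > 39,600,000 (F) > 34,100,000 (A) > 29,300,000 (D) > …
C is highest; pays the fourth-highest bid, $39,600,000.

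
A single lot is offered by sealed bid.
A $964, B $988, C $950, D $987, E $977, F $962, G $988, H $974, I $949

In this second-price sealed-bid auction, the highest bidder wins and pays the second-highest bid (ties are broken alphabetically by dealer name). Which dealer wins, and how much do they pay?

B pays $988

Bids in order: 988 (B) > 988 (G) > 987 (D) > 977 (E) > 974 (H) > 964 (A) > …
Tie at $988 → B wins by tie-break.
B wins with the highest bid; price is set by the runner-up at $988.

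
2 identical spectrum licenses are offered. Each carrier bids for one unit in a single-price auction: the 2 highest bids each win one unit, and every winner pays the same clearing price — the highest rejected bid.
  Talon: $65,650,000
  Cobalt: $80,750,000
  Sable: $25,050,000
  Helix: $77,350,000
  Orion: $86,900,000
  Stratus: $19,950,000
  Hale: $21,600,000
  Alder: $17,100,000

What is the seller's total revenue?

Total revenue: $154,700,000

Sorting: 86,900,000 (Orion), 80,750,000 (Cobalt), 77,350,000 (Helix), 65,650,000 (Talon), …
Winners (2 units): Orion, Cobalt.
Clearing price = highest rejected bid = $77,350,000.
Total revenue = 2 × $77,350,000 = $154,700,000.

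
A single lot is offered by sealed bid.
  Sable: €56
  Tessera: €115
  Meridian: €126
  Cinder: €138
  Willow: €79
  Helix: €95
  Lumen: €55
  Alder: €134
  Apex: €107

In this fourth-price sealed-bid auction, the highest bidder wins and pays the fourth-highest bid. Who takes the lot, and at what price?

Bids in order: 138 (Cinder) > 134 (Alder) > 126 (Meridian) > 115 (Tessera) > 107 (Apex) > 95 (Helix) > …
Cinder wins; payment is bid #4 in the ranking = €115.

Cinder pays €115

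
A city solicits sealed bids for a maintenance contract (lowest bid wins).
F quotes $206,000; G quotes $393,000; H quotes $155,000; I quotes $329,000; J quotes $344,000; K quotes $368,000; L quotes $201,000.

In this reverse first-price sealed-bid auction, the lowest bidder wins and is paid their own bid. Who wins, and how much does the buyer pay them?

Reverse first-price sealed-bid auction: the lowest bidder wins and is paid their own bid.
Bids ranked: 155,000 (H) < 201,000 (L) < 206,000 (F) < 329,000 (I) < 344,000 (J) < 368,000 (K) < …
H is lowest → is paid own bid, $155,000.

H is paid $155,000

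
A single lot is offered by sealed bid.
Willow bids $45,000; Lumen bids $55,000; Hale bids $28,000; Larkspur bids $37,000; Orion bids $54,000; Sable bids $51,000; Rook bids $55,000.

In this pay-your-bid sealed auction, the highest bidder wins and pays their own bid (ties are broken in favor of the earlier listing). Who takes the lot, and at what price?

Bids in order: 55,000 (Lumen) > 55,000 (Rook) > 54,000 (Orion) > 51,000 (Sable) > 45,000 (Willow) > 37,000 (Larkspur) > …
Tie at $55,000 → Lumen wins by tie-break.
Lumen is highest → pays own bid, $55,000.

Lumen pays $55,000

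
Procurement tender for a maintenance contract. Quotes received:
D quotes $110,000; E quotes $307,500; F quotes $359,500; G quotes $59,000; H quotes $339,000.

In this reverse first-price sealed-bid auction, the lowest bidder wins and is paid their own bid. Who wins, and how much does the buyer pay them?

G is paid $59,000

Bids ranked: 59,000 (G) < 110,000 (D) < 307,500 (E) < 339,000 (H) < 359,500 (F)
G has the lowest bid and is paid exactly that: $59,000.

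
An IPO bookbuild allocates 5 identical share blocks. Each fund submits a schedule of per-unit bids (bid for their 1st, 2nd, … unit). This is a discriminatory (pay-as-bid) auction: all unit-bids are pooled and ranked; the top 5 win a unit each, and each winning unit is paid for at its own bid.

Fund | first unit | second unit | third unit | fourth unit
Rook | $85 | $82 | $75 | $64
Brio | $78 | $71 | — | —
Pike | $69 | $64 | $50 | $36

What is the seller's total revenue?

Total revenue: $391

Merging the schedules and taking the best 5: 85 (Rook-1), 82 (Rook-2), 78 (Brio-1), 75 (Rook-3), 71 (Brio-2)
Next rejected bid: $69 (not a price — pay-as-bid).
Each winning unit pays its own bid.
Revenue = 85 + 82 + 78 + 75 + 71 = $391.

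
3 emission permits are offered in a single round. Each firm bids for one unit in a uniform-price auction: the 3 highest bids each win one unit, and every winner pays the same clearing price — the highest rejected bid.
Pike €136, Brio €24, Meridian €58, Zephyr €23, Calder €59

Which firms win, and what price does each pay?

Pike, Calder, Meridian; each pays €24

Bids ranked high→low: 136 (Pike), 59 (Calder), 58 (Meridian), 24 (Brio), 23 (Zephyr)
Winners (3 units): Pike, Calder, Meridian.
First losing bid is Brio's €24, which sets the uniform price.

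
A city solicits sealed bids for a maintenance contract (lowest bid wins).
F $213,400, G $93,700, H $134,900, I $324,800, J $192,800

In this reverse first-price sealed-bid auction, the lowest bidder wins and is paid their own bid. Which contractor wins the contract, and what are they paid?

Sorting bids: 93,700 (G) < 134,900 (H) < 192,800 (J) < 213,400 (F) < 324,800 (I)
G has the lowest bid and is paid exactly that: $93,700.

G is paid $93,700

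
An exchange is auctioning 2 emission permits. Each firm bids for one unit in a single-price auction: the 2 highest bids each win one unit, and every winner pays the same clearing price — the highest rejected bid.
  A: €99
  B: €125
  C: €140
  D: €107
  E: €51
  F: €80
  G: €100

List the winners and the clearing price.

C, B; each pays €107

Bids ranked high→low: 140 (C), 125 (B), 107 (D), 100 (G), …
The 2 highest are C, B.
Clearing price = highest rejected bid = €107.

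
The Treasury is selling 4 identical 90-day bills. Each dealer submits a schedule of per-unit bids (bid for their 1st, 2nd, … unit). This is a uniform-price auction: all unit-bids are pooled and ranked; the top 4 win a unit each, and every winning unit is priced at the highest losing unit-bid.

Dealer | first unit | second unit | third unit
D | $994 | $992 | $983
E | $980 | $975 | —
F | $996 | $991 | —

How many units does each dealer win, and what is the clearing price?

Merging the schedules and taking the best 4: 996 (F-1), 994 (D-1), 992 (D-2), 991 (F-2)
First bid not allocated: $983.
Allocation: D 2, F 2.

D 2, F 2; clearing price $983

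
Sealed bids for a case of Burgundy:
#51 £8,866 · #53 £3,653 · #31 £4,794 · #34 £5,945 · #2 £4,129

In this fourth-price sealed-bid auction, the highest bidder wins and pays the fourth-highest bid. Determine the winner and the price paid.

#51 pays £4,129

Fourth-price sealed-bid auction: the highest bidder wins and pays the fourth-highest bid.
Bids in order: 8,866 (#51) > 5,945 (#34) > 4,794 (#31) > 4,129 (#2) > 3,653 (#53)
#51 is highest; pays the fourth-highest bid, £4,129.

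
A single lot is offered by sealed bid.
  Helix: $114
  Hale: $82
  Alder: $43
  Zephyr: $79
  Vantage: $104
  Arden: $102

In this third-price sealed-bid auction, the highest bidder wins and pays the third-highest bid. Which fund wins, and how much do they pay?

Helix pays $102

Bids in order: 114 (Helix) > 104 (Vantage) > 102 (Arden) > 82 (Hale) > 79 (Zephyr) > 43 (Alder)
Helix wins; payment is bid #3 in the ranking = $102.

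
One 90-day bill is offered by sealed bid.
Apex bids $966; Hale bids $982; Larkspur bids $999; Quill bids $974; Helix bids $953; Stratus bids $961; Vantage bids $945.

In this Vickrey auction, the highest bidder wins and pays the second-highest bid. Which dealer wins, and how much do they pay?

Larkspur pays $982

Bids in order: 999 (Larkspur) > 982 (Hale) > 974 (Quill) > 966 (Apex) > 961 (Stratus) > 953 (Helix) > …
Larkspur wins with the highest bid; price is set by the runner-up at $982.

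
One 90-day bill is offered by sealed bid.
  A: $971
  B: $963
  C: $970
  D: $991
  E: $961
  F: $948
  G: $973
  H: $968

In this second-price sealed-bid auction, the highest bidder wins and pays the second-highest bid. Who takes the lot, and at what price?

Bids ranked: 991 (D) > 973 (G) > 971 (A) > 970 (C) > 968 (H) > 963 (B) > …
D wins with the highest bid; price is set by the runner-up at $973.

D pays $973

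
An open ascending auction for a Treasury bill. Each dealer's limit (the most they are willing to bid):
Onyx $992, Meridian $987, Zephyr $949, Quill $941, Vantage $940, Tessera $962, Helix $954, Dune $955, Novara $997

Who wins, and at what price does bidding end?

Novara wins at $992

Rule: the price rises until one bidder remains; the winner pays the price at which the last rival dropped out.
Limits in order: 997 (Novara) > 992 (Onyx) > 987 (Meridian) > 962 (Tessera) > 955 (Dune) > 954 (Helix) > …
Bidding ends when Onyx exits at $992; Novara takes it.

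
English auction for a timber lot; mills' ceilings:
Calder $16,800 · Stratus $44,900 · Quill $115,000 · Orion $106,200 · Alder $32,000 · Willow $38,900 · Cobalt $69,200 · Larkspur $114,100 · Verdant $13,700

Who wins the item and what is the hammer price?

Limits ranked: 115,000 (Quill) > 114,100 (Larkspur) > 106,200 (Orion) > 69,200 (Cobalt) > 44,900 (Stratus) > 38,900 (Willow) > …
Once the price passes $114,100, only Quill is left; the hammer falls at Larkspur's limit of $114,100.

Quill wins at $114,100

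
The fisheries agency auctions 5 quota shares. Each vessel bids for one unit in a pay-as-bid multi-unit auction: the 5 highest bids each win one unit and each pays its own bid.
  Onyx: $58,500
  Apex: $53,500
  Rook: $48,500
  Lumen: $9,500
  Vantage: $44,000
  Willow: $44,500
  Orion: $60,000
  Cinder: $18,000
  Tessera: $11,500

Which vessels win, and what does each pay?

Sorting: 60,000 (Orion), 58,500 (Onyx), 53,500 (Apex), 48,500 (Rook), 44,500 (Willow), 44,000 (Vantage), 18,000 (Cinder), …
Winners (5 units): Orion, Onyx, Apex, Rook, Willow.
Each winner pays its own bid: Orion $60,000, Onyx $58,500, Apex $53,500, Rook $48,500, Willow $44,500.

Orion $60,000, Onyx $58,500, Apex $53,500, Rook $48,500, Willow $44,500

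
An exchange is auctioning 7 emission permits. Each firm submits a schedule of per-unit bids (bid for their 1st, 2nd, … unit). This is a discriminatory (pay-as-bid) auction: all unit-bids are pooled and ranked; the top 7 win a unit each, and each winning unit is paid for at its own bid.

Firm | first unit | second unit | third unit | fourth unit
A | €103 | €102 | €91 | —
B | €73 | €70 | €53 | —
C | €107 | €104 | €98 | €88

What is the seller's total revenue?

Pooled unit-bids ranked (top 7): 107 (C-1), 104 (C-2), 103 (A-1), 102 (A-2), 98 (C-3), 91 (A-3), 88 (C-4)
Next rejected bid: €73 (not a price — pay-as-bid).
Each winning unit pays its own bid.
Revenue = 107 + 104 + 103 + 102 + 98 + 91 + 88 = €693.

Total revenue: €693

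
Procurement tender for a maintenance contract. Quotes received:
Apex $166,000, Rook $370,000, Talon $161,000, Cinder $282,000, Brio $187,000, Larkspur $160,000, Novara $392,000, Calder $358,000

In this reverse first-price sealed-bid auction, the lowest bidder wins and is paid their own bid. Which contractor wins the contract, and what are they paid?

Bids in order: 160,000 (Larkspur) < 161,000 (Talon) < 166,000 (Apex) < 187,000 (Brio) < 282,000 (Cinder) < 358,000 (Calder) < …
Larkspur is lowest → is paid own bid, $160,000.

Larkspur is paid $160,000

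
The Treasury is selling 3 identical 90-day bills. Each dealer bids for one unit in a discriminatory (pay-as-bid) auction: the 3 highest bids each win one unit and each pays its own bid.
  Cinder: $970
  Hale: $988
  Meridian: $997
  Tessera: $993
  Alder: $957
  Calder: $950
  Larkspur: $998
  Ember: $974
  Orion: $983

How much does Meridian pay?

Meridian pays $997

Bids ranked high→low: 998 (Larkspur), 997 (Meridian), 993 (Tessera), 988 (Hale), 983 (Orion), …
The 3 highest are Larkspur, Meridian, Tessera.
Meridian wins → own bid $997.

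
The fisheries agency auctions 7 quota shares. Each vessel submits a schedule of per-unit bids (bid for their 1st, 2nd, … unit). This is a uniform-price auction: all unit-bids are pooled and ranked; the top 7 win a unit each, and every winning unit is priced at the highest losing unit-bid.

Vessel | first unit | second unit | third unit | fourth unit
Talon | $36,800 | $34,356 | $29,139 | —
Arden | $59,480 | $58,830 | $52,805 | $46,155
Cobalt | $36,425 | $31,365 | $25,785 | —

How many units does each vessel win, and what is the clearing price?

Merging the schedules and taking the best 7: 59,480 (Arden-1), 58,830 (Arden-2), 52,805 (Arden-3), 46,155 (Arden-4), 36,800 (Talon-1), 36,425 (Cobalt-1), 34,356 (Talon-2)
The (k+1)-th unit-bid is $31,365.
Allocation: Arden 4, Cobalt 1, Talon 2.

Arden 4, Cobalt 1, Talon 2; clearing price $31,365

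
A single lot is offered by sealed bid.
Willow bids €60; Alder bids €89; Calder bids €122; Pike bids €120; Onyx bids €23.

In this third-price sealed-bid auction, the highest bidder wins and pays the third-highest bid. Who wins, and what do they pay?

Bids ranked: 122 (Calder) > 120 (Pike) > 89 (Alder) > 60 (Willow) > 23 (Onyx)
Calder is highest; pays the third-highest bid, €89.

Calder pays €89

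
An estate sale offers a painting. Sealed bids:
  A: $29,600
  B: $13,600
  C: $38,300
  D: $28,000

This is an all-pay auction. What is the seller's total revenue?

Total revenue: $109,500

Sorting bids: 38,300 (C) > 29,600 (A) > 28,000 (D) > 13,600 (B)
Every bidder forfeits their bid regardless of winning.
Revenue = 29,600 + 13,600 + 38,300 + 28,000 = $109,500.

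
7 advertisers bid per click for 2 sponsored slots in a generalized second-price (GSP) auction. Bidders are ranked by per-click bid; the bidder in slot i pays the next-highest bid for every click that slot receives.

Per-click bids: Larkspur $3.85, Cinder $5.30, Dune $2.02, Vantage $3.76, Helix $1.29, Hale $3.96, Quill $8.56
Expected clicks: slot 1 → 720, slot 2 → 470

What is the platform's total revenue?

Per-click bids in order: $8.56 (Quill) > $5.30 (Cinder) > $3.96 (Hale) > …
Slot 1: Quill pays $5.30 × 720 = $3816.00
Slot 2: Cinder pays $3.96 × 470 = $1861.20
Total = $5677.20

Total revenue: $5677.20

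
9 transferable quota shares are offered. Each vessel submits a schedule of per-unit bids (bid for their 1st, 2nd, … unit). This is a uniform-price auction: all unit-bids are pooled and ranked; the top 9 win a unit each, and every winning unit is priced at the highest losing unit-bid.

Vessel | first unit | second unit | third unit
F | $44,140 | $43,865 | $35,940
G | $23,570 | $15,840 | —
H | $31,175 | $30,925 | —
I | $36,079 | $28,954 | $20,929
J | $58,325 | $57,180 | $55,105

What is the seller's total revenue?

Total revenue: $260,586

Merging the schedules and taking the best 9: 58,325 (J-1), 57,180 (J-2), 55,105 (J-3), 44,140 (F-1), 43,865 (F-2), 36,079 (I-1), 35,940 (F-3), 31,175 (H-1), 30,925 (H-2)
First bid not allocated: $28,954.
Allocation: F 3, H 2, I 1, J 3. Every unit priced at $28,954.
Revenue = 9 × 28,954 = $260,586.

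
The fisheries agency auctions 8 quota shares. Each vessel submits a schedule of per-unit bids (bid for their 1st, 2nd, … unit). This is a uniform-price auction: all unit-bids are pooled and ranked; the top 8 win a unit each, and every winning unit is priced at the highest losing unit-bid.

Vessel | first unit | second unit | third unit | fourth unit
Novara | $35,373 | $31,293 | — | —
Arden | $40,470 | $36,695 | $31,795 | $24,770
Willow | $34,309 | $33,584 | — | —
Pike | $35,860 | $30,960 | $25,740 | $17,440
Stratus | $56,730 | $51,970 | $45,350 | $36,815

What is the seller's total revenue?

Pooled unit-bids ranked (top 8): 56,730 (Stratus-1), 51,970 (Stratus-2), 45,350 (Stratus-3), 40,470 (Arden-1), 36,815 (Stratus-4), 36,695 (Arden-2), 35,860 (Pike-1), 35,373 (Novara-1)
First bid not allocated: $34,309.
Allocation: Arden 2, Novara 1, Pike 1, Stratus 4. Every unit priced at $34,309.
Revenue = 8 × 34,309 = $274,472.

Total revenue: $274,472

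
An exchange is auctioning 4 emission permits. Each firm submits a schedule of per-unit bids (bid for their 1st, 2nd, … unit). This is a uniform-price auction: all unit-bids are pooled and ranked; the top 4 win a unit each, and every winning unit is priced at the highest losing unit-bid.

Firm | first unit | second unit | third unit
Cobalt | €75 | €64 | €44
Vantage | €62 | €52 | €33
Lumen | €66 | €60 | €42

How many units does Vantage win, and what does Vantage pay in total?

Vantage: 1 unit, pays €60

Merging the schedules and taking the best 4: 75 (Cobalt-1), 66 (Lumen-1), 64 (Cobalt-2), 62 (Vantage-1)
First bid not allocated: €60.
Vantage wins 1 unit(s) at €60 each.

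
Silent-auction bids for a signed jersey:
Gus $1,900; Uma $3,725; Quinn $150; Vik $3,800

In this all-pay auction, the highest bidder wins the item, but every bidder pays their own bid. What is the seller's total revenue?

Rule: the highest bidder wins the item, but every bidder pays their own bid.
Bids in order: 3,800 (Vik) > 3,725 (Uma) > 1,900 (Gus) > 150 (Quinn)
Every bidder forfeits their bid regardless of winning.
Revenue = 1,900 + 3,725 + 150 + 3,800 = $9,575.

Total revenue: $9,575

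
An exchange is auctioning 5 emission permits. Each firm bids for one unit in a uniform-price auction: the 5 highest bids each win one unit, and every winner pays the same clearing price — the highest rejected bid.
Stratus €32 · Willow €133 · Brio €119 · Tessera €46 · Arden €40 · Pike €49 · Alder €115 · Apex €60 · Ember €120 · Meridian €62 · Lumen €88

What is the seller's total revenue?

Bids ranked high→low: 133 (Willow), 120 (Ember), 119 (Brio), 115 (Alder), 88 (Lumen), 62 (Meridian), 60 (Apex), …
The 5 highest are Willow, Ember, Brio, Alder, Lumen.
First losing bid is Meridian's €62, which sets the uniform price.
Total revenue = 5 × €62 = €310.

Total revenue: €310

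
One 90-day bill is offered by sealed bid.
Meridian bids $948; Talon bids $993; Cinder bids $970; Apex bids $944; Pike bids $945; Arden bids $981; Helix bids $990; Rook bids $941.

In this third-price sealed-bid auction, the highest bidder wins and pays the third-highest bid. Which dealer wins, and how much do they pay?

Rule: the highest bidder wins and pays the third-highest bid.
Bids ranked: 993 (Talon) > 990 (Helix) > 981 (Arden) > 970 (Cinder) > 948 (Meridian) > 945 (Pike) > …
Talon is highest; pays the third-highest bid, $981.

Talon pays $981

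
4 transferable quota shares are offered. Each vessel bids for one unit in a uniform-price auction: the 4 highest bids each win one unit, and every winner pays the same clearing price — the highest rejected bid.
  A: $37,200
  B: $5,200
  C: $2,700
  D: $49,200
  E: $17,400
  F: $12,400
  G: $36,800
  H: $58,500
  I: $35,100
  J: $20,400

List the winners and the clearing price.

H, D, A, G; each pays $35,100

Sorting: 58,500 (H), 49,200 (D), 37,200 (A), 36,800 (G), 35,100 (I), 20,400 (J), …
Top 4: H, D, A, G.
First losing bid is I's $35,100, which sets the uniform price.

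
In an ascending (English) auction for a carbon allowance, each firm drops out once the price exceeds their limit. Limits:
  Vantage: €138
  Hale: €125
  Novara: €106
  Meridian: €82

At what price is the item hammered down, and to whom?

Limits in order: 138 (Vantage) > 125 (Hale) > 106 (Novara) > 82 (Meridian)
Bidding ends when Hale exits at €125; Vantage takes it.

Vantage wins at €125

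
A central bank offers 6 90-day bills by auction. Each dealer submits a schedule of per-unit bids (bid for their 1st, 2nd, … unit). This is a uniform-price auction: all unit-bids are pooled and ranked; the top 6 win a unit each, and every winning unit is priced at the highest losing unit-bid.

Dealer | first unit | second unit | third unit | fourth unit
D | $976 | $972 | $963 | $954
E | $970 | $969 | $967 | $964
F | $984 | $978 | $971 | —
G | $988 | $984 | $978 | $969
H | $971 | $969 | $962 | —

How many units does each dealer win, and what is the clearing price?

D 1, F 2, G 3; clearing price $972

Merging the schedules and taking the best 6: 988 (G-1), 984 (F-1), 984 (G-2), 978 (F-2), 978 (G-3), 976 (D-1)
First bid not allocated: $972.
Allocation: D 1, F 2, G 3.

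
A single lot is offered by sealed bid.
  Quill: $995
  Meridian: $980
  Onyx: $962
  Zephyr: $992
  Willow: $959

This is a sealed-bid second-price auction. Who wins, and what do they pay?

Quill pays $992

Bids ranked: 995 (Quill) > 992 (Zephyr) > 980 (Meridian) > 962 (Onyx) > 959 (Willow)
Quill wins with the highest bid; price is set by the runner-up at $992.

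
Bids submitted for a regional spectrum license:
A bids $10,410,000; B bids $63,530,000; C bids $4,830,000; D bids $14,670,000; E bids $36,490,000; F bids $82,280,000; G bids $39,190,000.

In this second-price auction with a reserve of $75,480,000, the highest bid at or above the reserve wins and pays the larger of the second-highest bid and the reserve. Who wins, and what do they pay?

F pays $75,480,000

Bids ranked: 82,280,000 (F) > 63,530,000 (B) > 39,190,000 (G) > 36,490,000 (E) > 14,670,000 (D) > 10,410,000 (A) > …
F has the top bid at or above the reserve ($82,280,000).
max(second-highest $63,530,000, reserve $75,480,000) = $75,480,000.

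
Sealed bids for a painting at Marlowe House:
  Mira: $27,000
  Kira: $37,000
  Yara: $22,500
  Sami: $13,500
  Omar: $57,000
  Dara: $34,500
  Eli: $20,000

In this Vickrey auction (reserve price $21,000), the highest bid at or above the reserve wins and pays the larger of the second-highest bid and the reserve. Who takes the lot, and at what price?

Omar pays $37,000

Rule: the highest bid at or above the reserve wins and pays the larger of the second-highest bid and the reserve.
Bids ranked: 57,000 (Omar) > 37,000 (Kira) > 34,500 (Dara) > 27,000 (Mira) > 22,500 (Yara) > 20,000 (Eli) > …
Highest eligible bid: Omar at $57,000.
max(second-highest $37,000, reserve $21,000) = $37,000; the reserve does not bind.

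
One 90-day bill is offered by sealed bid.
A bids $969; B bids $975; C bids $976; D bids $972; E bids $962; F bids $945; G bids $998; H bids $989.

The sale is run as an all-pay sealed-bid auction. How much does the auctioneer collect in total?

Total revenue: $7,786

Bids in order: 998 (G) > 989 (H) > 976 (C) > 975 (B) > 972 (D) > 969 (A) > …
Every bidder forfeits their bid regardless of winning.
Revenue = 969 + 975 + 976 + 972 + 962 + 945 + 998 + 989 = $7,786.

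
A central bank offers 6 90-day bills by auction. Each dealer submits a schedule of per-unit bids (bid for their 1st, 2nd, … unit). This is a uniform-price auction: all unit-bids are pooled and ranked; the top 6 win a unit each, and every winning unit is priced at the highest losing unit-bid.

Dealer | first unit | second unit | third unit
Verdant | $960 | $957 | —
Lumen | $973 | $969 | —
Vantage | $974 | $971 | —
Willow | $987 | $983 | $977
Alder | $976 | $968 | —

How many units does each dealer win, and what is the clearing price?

Pooled unit-bids ranked (top 6): 987 (Willow-1), 983 (Willow-2), 977 (Willow-3), 976 (Alder-1), 974 (Vantage-1), 973 (Lumen-1)
First bid not allocated: $971.
Allocation: Alder 1, Lumen 1, Vantage 1, Willow 3.

Alder 1, Lumen 1, Vantage 1, Willow 3; clearing price $971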